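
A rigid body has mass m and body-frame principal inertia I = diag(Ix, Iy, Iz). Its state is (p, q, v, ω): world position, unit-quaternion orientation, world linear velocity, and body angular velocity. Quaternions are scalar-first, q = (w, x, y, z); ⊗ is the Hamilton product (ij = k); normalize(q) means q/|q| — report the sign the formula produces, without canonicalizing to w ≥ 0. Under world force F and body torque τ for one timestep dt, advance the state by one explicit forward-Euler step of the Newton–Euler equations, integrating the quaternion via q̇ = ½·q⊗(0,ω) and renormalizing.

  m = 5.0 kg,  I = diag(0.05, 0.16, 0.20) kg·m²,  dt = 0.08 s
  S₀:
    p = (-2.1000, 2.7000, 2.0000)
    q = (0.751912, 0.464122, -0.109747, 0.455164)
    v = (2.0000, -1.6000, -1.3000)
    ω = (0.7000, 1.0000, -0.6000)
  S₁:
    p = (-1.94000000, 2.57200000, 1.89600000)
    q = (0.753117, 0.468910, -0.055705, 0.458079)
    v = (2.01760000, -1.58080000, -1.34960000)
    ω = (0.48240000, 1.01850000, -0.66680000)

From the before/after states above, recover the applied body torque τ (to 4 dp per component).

τ = (-0.1600, 0.1000, -0.0900)

ω₁ − ω₀ = (-0.21760000, 0.01850000, -0.06680000)
precession coupling = (-0.0240, 0.0630, 0.0770)
applied torque τ = (-0.1600, 0.1000, -0.0900)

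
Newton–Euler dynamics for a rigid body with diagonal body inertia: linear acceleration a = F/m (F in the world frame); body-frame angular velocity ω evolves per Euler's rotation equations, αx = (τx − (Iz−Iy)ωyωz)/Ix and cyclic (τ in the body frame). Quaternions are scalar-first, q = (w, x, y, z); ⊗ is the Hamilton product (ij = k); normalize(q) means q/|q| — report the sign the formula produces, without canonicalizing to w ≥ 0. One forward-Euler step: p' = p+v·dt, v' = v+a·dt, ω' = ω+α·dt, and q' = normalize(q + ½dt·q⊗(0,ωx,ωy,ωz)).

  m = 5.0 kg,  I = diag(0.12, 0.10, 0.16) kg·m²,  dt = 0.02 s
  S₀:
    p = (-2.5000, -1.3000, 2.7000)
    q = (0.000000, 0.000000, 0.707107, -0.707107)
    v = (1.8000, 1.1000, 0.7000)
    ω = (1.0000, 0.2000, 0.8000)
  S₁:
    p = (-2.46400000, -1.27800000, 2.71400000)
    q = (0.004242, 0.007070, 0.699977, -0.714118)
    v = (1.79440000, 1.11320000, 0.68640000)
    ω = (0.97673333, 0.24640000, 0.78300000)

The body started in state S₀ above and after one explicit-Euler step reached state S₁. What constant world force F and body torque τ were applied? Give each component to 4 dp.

velocity change Δv = (-0.00560000, 0.01320000, -0.01360000)
applied force F = (-1.4000, 3.3000, -3.4000)
rate change Δω = (-0.02326667, 0.04640000, -0.01700000)
precession coupling = (0.0096, -0.0320, -0.0040)
applied torque τ = (-0.1300, 0.2000, -0.1400)

F = (-1.4000, 3.3000, -3.4000)
τ = (-0.1300, 0.2000, -0.1400)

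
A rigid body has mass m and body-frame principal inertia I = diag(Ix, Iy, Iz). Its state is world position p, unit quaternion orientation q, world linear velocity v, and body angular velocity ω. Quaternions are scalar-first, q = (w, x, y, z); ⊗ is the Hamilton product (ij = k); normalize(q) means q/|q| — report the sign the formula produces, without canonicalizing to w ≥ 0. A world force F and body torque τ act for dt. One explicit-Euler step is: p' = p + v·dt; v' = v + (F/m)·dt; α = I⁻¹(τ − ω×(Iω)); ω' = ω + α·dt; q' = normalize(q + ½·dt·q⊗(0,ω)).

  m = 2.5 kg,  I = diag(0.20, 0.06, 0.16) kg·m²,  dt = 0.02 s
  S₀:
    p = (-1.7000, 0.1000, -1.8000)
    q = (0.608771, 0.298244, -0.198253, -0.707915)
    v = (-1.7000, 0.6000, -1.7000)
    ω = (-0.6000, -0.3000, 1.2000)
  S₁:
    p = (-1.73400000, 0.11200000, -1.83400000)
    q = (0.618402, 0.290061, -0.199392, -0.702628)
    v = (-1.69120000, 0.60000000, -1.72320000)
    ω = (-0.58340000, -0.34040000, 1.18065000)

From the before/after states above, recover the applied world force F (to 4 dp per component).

F = (1.1000, 0.0000, -2.9000)

Δv = v₁−v₀ = (0.00880000, 0.00000000, -0.02320000)
applied force F = (1.1000, 0.0000, -2.9000)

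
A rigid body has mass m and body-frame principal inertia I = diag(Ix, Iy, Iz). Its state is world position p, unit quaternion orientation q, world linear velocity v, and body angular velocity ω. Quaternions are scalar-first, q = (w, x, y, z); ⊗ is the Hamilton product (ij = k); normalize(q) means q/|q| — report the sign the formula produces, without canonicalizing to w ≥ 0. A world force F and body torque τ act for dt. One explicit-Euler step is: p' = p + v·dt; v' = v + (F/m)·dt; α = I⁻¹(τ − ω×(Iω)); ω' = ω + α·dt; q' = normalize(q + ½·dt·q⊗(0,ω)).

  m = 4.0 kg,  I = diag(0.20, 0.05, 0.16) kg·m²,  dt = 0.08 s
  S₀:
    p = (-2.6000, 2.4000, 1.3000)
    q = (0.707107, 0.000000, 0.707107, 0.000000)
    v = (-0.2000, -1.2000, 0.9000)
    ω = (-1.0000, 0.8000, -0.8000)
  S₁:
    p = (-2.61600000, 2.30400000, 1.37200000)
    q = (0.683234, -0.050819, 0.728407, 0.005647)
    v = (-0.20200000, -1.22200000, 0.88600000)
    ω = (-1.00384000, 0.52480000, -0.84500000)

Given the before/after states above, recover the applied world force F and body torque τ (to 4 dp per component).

Δω = ω₁−ω₀ = (-0.00384000, -0.27520000, -0.04500000)
τ = I·(Δω/dt) + ω₀×(Iω₀) = (-0.0800, -0.1400, 0.0300)
velocity change Δv = (-0.00200000, -0.02200000, -0.01400000)
applied force F = (-0.1000, -1.1000, -0.7000)

F = (-0.1000, -1.1000, -0.7000)
τ = (-0.0800, -0.1400, 0.0300)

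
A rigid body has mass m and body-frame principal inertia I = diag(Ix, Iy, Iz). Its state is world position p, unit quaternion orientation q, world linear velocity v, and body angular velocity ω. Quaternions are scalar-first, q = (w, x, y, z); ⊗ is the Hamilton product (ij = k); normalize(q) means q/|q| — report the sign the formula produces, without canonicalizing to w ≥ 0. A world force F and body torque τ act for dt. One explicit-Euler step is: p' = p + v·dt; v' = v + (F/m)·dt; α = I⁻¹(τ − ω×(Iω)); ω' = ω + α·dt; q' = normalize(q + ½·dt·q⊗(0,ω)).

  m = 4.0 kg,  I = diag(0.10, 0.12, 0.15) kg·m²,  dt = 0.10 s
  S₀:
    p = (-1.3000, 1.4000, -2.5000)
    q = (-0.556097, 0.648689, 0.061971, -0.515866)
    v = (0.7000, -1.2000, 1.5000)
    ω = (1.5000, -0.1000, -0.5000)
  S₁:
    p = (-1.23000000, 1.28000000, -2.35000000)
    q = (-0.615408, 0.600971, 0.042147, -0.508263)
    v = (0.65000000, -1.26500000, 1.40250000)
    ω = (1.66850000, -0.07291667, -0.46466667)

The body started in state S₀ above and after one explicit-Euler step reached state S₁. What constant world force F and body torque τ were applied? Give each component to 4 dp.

Δv = v₁−v₀ = (-0.05000000, -0.06500000, -0.09750000)
m·(v₁−v₀)/dt = (-2.0000, -2.6000, -3.9000)
ω₁ − ω₀ = (0.16850000, 0.02708333, 0.03533333)
precession coupling = (0.0015, 0.0375, -0.0030)
I·α + gyro = (0.1700, 0.0700, 0.0500)

F = (-2.0000, -2.6000, -3.9000)
τ = (0.1700, 0.0700, 0.0500)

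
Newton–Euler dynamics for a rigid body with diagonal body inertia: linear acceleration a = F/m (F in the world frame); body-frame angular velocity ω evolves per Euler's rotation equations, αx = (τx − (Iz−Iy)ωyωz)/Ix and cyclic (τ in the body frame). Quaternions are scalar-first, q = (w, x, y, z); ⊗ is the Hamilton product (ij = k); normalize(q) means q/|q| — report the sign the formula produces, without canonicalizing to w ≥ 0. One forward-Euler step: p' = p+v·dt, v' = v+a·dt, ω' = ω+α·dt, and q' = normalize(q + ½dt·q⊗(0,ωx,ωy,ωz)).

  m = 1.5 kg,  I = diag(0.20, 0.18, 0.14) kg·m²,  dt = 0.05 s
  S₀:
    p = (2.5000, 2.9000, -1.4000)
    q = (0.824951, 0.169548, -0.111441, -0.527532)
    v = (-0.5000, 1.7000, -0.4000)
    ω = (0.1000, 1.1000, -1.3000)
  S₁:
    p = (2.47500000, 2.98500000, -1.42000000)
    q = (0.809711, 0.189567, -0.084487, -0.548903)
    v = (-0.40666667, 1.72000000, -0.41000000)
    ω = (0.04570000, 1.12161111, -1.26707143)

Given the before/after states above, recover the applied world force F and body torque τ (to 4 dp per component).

velocity change Δv = (0.09333333, 0.02000000, -0.01000000)
m·(v₁−v₀)/dt = (2.8000, 0.6000, -0.3000)
Δω = ω₁−ω₀ = (-0.05430000, 0.02161111, 0.03292857)
precession coupling = (0.0572, -0.0078, -0.0022)
τ = I·(Δω/dt) + ω₀×(Iω₀) = (-0.1600, 0.0700, 0.0900)

F = (2.8000, 0.6000, -0.3000)
τ = (-0.1600, 0.0700, 0.0900)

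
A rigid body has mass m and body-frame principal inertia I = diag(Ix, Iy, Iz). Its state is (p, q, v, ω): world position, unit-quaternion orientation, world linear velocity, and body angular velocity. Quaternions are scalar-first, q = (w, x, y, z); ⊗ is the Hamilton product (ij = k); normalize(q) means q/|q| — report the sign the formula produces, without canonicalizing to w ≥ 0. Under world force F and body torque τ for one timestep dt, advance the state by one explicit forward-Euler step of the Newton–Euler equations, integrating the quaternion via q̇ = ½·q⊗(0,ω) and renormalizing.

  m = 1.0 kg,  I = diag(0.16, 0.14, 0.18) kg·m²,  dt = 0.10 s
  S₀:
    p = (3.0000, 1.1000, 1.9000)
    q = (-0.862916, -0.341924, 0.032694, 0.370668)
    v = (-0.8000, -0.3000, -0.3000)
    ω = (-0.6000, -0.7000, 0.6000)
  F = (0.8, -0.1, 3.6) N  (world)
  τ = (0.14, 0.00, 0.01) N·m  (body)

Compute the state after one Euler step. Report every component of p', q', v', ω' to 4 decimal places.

p' = (2.9200, 1.0700, 1.8700)
q' = (-0.8818, -0.3016, 0.0619, 0.3572)
v' = (-0.7200, -0.3100, 0.0600)
ω' = (-0.5020, -0.7051, 0.6102)

gyro term ω×Iω = (-0.0168, 0.0072, -0.0084)
(τ − ω×Iω)/I = (0.9800, -0.0514, 0.1022)
ω' = ω + α·dt = (-0.5020, -0.7051, 0.6102)
Hamilton product q⊗(0,ω) = (-0.4046694, 0.7968336, 0.5867948, -0.2587864)
updated quaternion q' = (-0.8818, -0.3016, 0.0619, 0.3572)
p + v·dt = (2.9200, 1.0700, 1.8700)
v + (F/m)dt = (-0.7200, -0.3100, 0.0600)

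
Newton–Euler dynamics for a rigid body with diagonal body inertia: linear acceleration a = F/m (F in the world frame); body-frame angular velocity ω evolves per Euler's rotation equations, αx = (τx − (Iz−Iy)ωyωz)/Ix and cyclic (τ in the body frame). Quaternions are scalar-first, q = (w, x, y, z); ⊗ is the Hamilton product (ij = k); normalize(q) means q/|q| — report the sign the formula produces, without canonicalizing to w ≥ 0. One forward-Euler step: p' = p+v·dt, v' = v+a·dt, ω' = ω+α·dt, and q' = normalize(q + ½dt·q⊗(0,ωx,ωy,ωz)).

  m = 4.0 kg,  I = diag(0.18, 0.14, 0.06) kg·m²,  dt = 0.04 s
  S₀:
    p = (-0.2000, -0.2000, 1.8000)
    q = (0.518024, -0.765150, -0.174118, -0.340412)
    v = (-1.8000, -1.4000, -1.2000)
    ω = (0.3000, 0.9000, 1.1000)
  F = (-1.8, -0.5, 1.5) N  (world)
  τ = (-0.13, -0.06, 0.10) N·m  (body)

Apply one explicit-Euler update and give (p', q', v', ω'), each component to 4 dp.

gyro term ω×Iω = (-0.0792, 0.0396, -0.0108)
(τ − ω×Iω)/I = (-0.2822, -0.7114, 1.8467)
ω' = ω + α·dt = (0.2887, 0.8715, 1.1739)
Hamilton product q⊗(0,ω) = (0.7607044, 0.2702482, 1.2057630, -0.0665732)
q + ½dt·q⊗(0,ω), renormalized = (0.5330, -0.7594, -0.1499, -0.3416)
linear accel F/m = (-0.4500, -0.1250, 0.3750)
p' = p + v·dt = (-0.2720, -0.2560, 1.7520)
v + (F/m)dt = (-1.8180, -1.4050, -1.1850)

p' = (-0.2720, -0.2560, 1.7520)
q' = (0.5330, -0.7594, -0.1499, -0.3416)
v' = (-1.8180, -1.4050, -1.1850)
ω' = (0.2887, 0.8715, 1.1739)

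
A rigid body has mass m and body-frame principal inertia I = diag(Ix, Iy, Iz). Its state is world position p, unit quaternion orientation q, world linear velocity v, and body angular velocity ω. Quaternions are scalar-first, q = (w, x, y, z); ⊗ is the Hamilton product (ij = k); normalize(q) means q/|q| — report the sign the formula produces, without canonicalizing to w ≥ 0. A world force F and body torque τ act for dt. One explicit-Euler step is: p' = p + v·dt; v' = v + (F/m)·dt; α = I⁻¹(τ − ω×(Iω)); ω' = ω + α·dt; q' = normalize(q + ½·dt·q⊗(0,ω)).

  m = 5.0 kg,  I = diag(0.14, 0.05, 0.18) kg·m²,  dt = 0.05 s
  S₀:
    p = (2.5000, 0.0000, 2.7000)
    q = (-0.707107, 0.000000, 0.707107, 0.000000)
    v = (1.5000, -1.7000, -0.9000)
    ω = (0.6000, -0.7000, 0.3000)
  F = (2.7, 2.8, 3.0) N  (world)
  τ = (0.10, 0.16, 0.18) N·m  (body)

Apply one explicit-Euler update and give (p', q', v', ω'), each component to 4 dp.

a = F/m = (0.5400, 0.5600, 0.6000)
p' = p + v·dt = (2.5750, -0.0850, 2.6550)
v' = v + a·dt = (1.5270, -1.6720, -0.8700)
ω×(Iω) gyroscopic = (-0.0273, -0.0072, 0.0378)
(τ − ω×Iω)/I = (0.9093, 3.3440, 0.7900)
ω' = ω + α·dt = (0.6455, -0.5328, 0.3395)
Hamilton product q⊗(0,ω) = (0.4949749, -0.2121321, 0.4949749, -0.6363963)
q + ½dt·q⊗(0,ω), renormalized = (-0.6945, -0.0053, 0.7193, -0.0159)

p' = (2.5750, -0.0850, 2.6550)
q' = (-0.6945, -0.0053, 0.7193, -0.0159)
v' = (1.5270, -1.6720, -0.8700)
ω' = (0.6455, -0.5328, 0.3395)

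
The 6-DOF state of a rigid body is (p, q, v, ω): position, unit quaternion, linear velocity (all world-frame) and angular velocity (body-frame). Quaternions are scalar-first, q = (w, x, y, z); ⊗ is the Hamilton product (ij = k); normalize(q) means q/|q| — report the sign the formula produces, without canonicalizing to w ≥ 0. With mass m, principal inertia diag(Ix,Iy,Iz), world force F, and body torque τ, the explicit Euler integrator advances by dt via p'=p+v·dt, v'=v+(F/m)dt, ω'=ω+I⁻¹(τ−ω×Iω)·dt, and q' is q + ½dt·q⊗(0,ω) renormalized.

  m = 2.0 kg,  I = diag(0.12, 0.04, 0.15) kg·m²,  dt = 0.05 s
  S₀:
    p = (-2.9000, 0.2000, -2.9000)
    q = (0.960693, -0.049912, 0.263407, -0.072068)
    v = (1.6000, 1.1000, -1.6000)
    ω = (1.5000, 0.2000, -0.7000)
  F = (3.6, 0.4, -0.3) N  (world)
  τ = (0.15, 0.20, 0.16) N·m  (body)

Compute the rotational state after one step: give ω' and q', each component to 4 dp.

ω×(Iω) gyroscopic = (-0.0154, 0.0315, -0.0240)
(τ − ω×Iω)/I = (1.3783, 4.2125, 1.2267)
ω + α·dt = (1.5689, 0.4106, -0.6387)
2q̇ = q⊗(0,ω) = (-0.0282610, 1.2710682, 0.0490982, -1.0775780)
q + ½dt·q⊗(0,ω), renormalized = (0.9592, -0.0181, 0.2644, -0.0989)

ω' = (1.5689, 0.4106, -0.6387)
q' = (0.9592, -0.0181, 0.2644, -0.0989)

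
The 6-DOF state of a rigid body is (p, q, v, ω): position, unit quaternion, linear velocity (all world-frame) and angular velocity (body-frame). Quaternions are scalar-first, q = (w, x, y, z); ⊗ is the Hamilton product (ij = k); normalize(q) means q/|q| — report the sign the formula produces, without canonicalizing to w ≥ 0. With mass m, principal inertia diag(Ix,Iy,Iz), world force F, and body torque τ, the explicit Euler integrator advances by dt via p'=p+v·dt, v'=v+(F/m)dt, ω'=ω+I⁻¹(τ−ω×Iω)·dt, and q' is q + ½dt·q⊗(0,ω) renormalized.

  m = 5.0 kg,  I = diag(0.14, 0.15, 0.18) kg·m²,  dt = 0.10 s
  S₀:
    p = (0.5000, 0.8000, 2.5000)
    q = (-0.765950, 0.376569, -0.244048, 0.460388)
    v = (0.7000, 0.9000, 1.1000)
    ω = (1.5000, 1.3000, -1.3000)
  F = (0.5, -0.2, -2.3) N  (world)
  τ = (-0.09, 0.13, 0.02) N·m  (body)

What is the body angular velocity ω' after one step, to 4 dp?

α = I⁻¹(τ − ω×Iω) = (-0.2807, 0.3467, 0.0028)
ω + α·dt = (1.4719, 1.3347, -1.2997)

ω' = (1.4719, 1.3347, -1.2997)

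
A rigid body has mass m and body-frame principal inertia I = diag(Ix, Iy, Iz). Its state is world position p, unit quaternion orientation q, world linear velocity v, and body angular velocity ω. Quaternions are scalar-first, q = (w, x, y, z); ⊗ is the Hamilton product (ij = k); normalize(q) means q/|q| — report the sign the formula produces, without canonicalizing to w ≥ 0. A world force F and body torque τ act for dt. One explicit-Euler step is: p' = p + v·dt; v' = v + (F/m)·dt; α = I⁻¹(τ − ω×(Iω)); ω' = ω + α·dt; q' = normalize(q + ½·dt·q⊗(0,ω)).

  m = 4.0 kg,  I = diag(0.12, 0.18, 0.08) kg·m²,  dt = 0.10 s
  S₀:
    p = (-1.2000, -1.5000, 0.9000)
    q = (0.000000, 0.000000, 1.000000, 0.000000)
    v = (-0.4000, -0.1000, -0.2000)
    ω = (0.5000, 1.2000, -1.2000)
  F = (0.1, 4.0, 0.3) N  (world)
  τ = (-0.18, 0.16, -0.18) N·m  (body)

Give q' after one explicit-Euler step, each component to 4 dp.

q' = (-0.0598, -0.0598, 0.9961, -0.0249)

Hamilton product q⊗(0,ω) = (-1.2000000, -1.2000000, 0.0000000, -0.5000000)
q + ½dt·q⊗(0,ω), renormalized = (-0.0598, -0.0598, 0.9961, -0.0249)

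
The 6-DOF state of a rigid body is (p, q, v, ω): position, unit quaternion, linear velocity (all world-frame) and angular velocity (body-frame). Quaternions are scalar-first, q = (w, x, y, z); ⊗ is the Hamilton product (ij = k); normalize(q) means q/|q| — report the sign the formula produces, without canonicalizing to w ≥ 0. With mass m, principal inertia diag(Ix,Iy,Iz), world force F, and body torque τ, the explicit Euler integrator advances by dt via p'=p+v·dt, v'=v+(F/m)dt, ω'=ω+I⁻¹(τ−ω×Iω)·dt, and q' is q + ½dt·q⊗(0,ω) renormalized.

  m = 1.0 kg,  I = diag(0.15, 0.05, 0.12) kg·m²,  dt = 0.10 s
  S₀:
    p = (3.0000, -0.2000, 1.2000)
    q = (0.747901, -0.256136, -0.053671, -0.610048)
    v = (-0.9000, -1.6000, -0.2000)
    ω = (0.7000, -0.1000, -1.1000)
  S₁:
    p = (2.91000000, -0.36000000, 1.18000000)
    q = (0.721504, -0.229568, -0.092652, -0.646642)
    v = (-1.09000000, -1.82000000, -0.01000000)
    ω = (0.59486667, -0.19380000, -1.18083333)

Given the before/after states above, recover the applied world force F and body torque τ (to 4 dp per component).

v₁ − v₀ = (-0.19000000, -0.22000000, 0.19000000)
applied force F = (-1.9000, -2.2000, 1.9000)
Δω = ω₁−ω₀ = (-0.10513333, -0.09380000, -0.08083333)
gyro term ω₀×Iω₀ = (0.0077, -0.0231, 0.0070)
τ = I·(Δω/dt) + ω₀×(Iω₀) = (-0.1500, -0.0700, -0.0900)

F = (-1.9000, -2.2000, 1.9000)
τ = (-0.1500, -0.0700, -0.0900)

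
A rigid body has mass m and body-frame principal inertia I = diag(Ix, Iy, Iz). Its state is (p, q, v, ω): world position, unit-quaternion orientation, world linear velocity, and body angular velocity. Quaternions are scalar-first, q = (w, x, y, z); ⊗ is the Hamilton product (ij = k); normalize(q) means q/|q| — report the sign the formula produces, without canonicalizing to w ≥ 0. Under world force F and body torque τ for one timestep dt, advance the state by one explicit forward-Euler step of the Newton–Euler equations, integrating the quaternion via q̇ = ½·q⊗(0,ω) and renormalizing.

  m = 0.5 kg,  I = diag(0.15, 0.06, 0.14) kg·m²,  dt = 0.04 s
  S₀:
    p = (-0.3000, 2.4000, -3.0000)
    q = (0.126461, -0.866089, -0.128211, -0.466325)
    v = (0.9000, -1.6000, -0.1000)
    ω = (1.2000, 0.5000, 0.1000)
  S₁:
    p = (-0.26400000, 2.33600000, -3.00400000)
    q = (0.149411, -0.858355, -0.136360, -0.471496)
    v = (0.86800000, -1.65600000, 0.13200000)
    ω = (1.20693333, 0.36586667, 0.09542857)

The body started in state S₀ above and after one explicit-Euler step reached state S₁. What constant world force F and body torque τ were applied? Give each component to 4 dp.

F = (-0.4000, -0.7000, 2.9000)
τ = (0.0300, -0.2000, -0.0700)

v₁ − v₀ = (-0.03200000, -0.05600000, 0.23200000)
m·(v₁−v₀)/dt = (-0.4000, -0.7000, 2.9000)
Δω = ω₁−ω₀ = (0.00693333, -0.13413333, -0.00457143)
I·α + gyro = (0.0300, -0.2000, -0.0700)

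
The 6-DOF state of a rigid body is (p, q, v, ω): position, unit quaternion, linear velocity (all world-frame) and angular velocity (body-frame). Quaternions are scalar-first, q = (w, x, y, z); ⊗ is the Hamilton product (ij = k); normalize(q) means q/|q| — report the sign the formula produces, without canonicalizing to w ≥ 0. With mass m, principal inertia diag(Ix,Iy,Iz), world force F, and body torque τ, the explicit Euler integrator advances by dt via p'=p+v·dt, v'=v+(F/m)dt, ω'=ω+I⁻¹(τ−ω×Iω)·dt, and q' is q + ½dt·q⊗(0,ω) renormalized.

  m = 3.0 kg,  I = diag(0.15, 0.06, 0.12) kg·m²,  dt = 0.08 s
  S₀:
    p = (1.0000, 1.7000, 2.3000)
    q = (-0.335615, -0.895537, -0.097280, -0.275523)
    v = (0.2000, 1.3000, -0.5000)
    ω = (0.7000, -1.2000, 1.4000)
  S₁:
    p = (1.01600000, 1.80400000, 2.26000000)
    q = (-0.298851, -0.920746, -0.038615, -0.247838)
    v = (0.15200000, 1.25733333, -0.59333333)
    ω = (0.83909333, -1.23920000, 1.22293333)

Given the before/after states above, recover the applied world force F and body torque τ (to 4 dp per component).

ω₁ − ω₀ = (0.13909333, -0.03920000, -0.17706667)
τ = I·(Δω/dt) + ω₀×(Iω₀) = (0.1600, 0.0000, -0.1900)
v₁ − v₀ = (-0.04800000, -0.04266667, -0.09333333)
applied force F = (-1.8000, -1.6000, -3.5000)

F = (-1.8000, -1.6000, -3.5000)
τ = (0.1600, 0.0000, -0.1900)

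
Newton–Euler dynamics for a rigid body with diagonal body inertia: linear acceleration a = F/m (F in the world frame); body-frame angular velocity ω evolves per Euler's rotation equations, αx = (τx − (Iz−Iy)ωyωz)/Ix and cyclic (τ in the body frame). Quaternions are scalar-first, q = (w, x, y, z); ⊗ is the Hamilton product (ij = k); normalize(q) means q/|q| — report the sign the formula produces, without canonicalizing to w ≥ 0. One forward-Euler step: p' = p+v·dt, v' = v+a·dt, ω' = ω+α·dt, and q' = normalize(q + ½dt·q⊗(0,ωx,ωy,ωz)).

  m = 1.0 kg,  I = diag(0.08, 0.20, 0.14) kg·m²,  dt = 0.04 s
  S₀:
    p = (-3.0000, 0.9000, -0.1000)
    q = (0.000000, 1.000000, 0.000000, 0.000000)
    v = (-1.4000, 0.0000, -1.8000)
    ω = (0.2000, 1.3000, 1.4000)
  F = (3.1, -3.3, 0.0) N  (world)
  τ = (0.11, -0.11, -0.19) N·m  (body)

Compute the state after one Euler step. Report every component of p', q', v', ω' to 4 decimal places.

linear accel F/m = (3.1000, -3.3000, 0.0000)
p' = p + v·dt = (-3.0560, 0.9000, -0.1720)
v + (F/m)dt = (-1.2760, -0.1320, -1.8000)
angular accel α = (2.7400, -0.4660, -1.5800)
ω + α·dt = (0.3096, 1.2814, 1.3368)
2q̇ = q⊗(0,ω) = (-0.2000000, 0.0000000, -1.4000000, 1.3000000)
updated quaternion q' = (-0.0040, 0.9993, -0.0280, 0.0260)

p' = (-3.0560, 0.9000, -0.1720)
q' = (-0.0040, 0.9993, -0.0280, 0.0260)
v' = (-1.2760, -0.1320, -1.8000)
ω' = (0.3096, 1.2814, 1.3368)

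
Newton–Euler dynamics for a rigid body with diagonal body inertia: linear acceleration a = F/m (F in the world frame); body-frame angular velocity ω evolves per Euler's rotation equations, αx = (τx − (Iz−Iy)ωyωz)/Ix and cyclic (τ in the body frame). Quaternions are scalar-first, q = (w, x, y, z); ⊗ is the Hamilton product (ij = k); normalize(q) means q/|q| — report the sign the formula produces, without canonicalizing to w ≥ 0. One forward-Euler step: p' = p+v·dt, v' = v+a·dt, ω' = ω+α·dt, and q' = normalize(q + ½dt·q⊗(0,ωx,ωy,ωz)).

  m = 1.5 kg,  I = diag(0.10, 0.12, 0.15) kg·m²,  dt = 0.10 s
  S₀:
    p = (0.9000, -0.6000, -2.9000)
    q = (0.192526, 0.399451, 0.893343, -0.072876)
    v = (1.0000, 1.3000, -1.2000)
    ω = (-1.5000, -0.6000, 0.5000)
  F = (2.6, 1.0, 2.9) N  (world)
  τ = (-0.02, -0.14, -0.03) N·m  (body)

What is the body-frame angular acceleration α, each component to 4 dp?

ω×(Iω) gyroscopic = (-0.0090, 0.0375, 0.0180)
angular accel α = (-0.1100, -1.4792, -0.3200)

α = (-0.1100, -1.4792, -0.3200)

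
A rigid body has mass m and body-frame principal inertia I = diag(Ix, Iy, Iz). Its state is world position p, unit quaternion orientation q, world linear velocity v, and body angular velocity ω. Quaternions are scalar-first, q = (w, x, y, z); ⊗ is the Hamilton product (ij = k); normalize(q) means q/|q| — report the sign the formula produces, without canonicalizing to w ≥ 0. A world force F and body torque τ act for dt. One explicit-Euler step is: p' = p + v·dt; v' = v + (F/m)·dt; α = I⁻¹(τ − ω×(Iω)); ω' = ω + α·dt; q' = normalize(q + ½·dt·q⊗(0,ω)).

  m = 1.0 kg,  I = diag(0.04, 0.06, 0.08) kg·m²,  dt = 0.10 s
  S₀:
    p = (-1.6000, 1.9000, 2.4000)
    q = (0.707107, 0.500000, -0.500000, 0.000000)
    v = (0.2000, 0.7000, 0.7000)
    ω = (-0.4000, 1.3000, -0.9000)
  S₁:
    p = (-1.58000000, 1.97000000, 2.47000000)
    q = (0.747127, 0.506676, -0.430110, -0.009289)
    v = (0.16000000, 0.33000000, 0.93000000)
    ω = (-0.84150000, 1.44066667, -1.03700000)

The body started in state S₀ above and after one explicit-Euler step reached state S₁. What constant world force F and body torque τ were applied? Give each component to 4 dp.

F = (-0.4000, -3.7000, 2.3000)
τ = (-0.2000, 0.0700, -0.1200)

Δω = ω₁−ω₀ = (-0.44150000, 0.14066667, -0.13700000)
I·α + gyro = (-0.2000, 0.0700, -0.1200)
Δv = v₁−v₀ = (-0.04000000, -0.37000000, 0.23000000)
m·(v₁−v₀)/dt = (-0.4000, -3.7000, 2.3000)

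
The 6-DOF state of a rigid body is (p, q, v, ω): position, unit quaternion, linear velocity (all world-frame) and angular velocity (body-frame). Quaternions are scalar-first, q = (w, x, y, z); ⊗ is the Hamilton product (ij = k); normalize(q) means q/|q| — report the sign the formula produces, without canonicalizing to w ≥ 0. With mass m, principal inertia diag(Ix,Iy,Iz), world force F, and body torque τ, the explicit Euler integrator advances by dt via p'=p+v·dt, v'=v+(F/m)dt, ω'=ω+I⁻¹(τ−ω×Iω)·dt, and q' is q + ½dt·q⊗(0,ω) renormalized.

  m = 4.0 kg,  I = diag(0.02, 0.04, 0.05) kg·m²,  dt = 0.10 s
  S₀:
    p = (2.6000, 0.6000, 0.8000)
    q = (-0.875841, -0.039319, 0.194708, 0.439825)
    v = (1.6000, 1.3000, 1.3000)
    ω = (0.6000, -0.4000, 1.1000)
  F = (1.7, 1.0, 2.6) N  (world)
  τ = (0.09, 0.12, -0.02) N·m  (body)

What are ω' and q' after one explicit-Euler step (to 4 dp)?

α = I⁻¹(τ − ω×Iω) = (4.7200, 3.4950, -0.3040)
ω + α·dt = (1.0720, -0.0505, 1.0696)
Hamilton product q⊗(0,ω) = (-0.3823329, -0.1353958, 0.6574823, -1.0645223)
q' = normalize(q + ½dt·q⊗(0,ω)) = (-0.8930, -0.0460, 0.2271, 0.3858)

ω' = (1.0720, -0.0505, 1.0696)
q' = (-0.8930, -0.0460, 0.2271, 0.3858)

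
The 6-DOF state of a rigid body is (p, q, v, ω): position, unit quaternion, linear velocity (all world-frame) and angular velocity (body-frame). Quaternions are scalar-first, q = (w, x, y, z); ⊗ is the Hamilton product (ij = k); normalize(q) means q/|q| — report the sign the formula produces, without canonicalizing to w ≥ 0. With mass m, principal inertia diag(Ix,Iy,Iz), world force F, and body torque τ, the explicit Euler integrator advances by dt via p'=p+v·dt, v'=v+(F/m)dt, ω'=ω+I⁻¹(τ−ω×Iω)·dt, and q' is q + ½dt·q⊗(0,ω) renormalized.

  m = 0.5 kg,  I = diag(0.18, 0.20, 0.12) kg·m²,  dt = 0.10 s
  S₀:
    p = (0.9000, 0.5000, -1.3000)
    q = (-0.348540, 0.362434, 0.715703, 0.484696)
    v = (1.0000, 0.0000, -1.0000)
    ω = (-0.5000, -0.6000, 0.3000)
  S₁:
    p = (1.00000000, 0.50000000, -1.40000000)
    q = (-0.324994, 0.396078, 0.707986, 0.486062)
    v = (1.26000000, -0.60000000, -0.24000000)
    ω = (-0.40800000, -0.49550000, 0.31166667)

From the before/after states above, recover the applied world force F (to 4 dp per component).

F = (1.3000, -3.0000, 3.8000)

v₁ − v₀ = (0.26000000, -0.60000000, 0.76000000)
F = m·Δv/dt = (1.3000, -3.0000, 3.8000)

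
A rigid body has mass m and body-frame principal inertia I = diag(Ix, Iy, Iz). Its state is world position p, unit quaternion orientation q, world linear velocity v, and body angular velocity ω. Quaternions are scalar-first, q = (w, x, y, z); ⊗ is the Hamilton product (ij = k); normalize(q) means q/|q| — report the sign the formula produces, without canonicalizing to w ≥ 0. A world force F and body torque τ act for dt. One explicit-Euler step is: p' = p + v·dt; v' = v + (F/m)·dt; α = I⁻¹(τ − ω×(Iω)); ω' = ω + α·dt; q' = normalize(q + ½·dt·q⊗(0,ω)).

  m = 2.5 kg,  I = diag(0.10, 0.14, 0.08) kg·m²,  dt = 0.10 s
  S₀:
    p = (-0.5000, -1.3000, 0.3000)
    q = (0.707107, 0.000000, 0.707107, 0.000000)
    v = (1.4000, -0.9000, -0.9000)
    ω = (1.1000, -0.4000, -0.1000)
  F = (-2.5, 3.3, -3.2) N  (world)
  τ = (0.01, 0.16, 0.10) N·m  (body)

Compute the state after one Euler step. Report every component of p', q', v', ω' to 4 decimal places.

p' = (-0.3600, -1.3900, 0.2100)
q' = (0.7200, 0.0353, 0.6918, -0.0424)
v' = (1.3000, -0.7680, -1.0280)
ω' = (1.1124, -0.2841, 0.0470)

p + v·dt = (-0.3600, -1.3900, 0.2100)
new velocity v' = (1.3000, -0.7680, -1.0280)
precession coupling ω×(Iω) = (-0.0024, -0.0022, -0.0176)
angular accel α = (0.1240, 1.1586, 1.4700)
ω' = ω + α·dt = (1.1124, -0.2841, 0.0470)
Hamilton product q⊗(0,ω) = (0.2828428, 0.7071070, -0.2828428, -0.8485284)
q + ½dt·q⊗(0,ω), renormalized = (0.7200, 0.0353, 0.6918, -0.0424)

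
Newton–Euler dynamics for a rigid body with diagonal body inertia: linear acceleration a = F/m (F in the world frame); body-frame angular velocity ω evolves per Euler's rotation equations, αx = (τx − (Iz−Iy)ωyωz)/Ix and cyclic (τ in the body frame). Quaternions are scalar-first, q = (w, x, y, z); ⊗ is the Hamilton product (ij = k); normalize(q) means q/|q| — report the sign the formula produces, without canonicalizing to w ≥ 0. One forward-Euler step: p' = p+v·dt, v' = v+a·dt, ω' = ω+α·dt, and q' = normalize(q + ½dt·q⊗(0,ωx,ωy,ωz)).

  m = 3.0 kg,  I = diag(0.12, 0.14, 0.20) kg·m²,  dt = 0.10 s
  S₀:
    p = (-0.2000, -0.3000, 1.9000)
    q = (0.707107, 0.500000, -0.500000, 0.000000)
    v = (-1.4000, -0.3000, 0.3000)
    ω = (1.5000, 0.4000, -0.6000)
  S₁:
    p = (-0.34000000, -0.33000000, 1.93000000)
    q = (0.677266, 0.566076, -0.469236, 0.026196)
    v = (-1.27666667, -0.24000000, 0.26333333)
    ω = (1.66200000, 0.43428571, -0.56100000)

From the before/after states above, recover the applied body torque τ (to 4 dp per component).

τ = (0.1800, 0.1200, 0.0900)

rate change Δω = (0.16200000, 0.03428571, 0.03900000)
gyro term ω₀×Iω₀ = (-0.0144, 0.0720, 0.0120)
applied torque τ = (0.1800, 0.1200, 0.0900)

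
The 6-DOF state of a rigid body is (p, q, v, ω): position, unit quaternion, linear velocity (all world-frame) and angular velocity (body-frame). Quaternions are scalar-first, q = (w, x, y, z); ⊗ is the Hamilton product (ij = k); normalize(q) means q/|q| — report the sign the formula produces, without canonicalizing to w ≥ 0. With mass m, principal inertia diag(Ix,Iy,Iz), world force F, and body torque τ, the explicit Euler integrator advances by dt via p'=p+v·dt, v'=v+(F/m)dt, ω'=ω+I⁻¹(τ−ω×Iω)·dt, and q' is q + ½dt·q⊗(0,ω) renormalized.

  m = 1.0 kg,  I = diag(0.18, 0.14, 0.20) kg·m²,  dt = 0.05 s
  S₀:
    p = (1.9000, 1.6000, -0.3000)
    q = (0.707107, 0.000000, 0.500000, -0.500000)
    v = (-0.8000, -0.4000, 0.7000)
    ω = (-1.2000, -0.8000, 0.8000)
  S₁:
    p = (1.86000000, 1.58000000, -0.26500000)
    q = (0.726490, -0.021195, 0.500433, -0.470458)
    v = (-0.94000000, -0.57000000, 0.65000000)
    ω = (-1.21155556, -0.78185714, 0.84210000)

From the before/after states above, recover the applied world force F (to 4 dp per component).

Δv = v₁−v₀ = (-0.14000000, -0.17000000, -0.05000000)
applied force F = (-2.8000, -3.4000, -1.0000)

F = (-2.8000, -3.4000, -1.0000)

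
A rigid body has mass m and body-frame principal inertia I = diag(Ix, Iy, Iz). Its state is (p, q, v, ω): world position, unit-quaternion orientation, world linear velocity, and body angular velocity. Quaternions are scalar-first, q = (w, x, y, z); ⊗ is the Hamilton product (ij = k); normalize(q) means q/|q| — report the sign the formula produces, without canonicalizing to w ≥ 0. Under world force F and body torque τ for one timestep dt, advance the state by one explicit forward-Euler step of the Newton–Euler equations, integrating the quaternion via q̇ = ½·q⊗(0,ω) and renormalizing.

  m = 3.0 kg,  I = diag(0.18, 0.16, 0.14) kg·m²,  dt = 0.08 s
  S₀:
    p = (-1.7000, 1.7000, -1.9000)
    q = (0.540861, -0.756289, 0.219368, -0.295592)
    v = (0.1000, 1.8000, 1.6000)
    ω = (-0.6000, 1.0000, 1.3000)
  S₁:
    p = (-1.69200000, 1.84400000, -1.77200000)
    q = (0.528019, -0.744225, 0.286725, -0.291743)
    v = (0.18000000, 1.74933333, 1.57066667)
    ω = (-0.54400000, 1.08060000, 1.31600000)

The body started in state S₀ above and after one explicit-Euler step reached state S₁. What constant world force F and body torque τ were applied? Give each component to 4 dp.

Δv = v₁−v₀ = (0.08000000, -0.05066667, -0.02933333)
F = m·Δv/dt = (3.0000, -1.9000, -1.1000)
ω₁ − ω₀ = (0.05600000, 0.08060000, 0.01600000)
gyro term ω₀×Iω₀ = (-0.0260, -0.0312, 0.0120)
I·α + gyro = (0.1000, 0.1300, 0.0400)

F = (3.0000, -1.9000, -1.1000)
τ = (0.1000, 0.1300, 0.0400)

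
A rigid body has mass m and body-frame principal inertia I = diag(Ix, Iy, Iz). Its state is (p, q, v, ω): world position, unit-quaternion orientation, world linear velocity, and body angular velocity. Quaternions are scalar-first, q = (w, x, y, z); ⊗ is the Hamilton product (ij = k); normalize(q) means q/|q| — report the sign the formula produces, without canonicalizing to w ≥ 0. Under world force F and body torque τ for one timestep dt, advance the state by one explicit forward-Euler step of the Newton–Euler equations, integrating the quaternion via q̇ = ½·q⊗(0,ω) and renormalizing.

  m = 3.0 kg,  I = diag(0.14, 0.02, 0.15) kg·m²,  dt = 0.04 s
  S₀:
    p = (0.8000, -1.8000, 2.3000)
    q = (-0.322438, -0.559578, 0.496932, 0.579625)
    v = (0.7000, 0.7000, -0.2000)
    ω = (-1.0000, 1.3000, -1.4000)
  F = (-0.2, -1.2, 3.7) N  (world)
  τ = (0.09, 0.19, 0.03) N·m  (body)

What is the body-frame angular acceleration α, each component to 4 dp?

α = (2.3329, 10.2000, -0.8400)

ω×(Iω) gyroscopic = (-0.2366, -0.0140, 0.1560)
α = I⁻¹(τ − ω×Iω) = (2.3329, 10.2000, -0.8400)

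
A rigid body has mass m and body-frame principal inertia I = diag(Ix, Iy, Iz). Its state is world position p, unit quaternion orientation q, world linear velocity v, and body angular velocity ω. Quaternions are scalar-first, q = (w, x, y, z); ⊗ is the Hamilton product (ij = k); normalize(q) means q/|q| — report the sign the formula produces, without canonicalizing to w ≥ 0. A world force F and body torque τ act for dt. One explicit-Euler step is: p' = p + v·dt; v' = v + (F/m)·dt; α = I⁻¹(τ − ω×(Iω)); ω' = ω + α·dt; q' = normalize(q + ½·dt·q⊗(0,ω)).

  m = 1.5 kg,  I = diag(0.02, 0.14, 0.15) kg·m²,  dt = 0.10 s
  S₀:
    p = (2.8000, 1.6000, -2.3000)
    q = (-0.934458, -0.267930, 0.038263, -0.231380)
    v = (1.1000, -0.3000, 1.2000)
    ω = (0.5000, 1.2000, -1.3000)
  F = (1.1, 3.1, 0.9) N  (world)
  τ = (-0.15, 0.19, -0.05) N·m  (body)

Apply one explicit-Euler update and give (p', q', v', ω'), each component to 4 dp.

ω×(Iω) gyroscopic = (-0.0156, 0.0845, 0.0720)
(τ − ω×Iω)/I = (-6.7200, 0.7536, -0.8133)
ω + α·dt = (-0.1720, 1.2754, -1.3813)
Hamilton product q⊗(0,ω) = (-0.2127446, -0.2393149, -1.5853486, 0.8741479)
q' = normalize(q + ½dt·q⊗(0,ω)) = (-0.9411, -0.2787, -0.0408, -0.1869)
a = F/m = (0.7333, 2.0667, 0.6000)
p' = p + v·dt = (2.9100, 1.5700, -2.1800)
new velocity v' = (1.1733, -0.0933, 1.2600)

p' = (2.9100, 1.5700, -2.1800)
q' = (-0.9411, -0.2787, -0.0408, -0.1869)
v' = (1.1733, -0.0933, 1.2600)
ω' = (-0.1720, 1.2754, -1.3813)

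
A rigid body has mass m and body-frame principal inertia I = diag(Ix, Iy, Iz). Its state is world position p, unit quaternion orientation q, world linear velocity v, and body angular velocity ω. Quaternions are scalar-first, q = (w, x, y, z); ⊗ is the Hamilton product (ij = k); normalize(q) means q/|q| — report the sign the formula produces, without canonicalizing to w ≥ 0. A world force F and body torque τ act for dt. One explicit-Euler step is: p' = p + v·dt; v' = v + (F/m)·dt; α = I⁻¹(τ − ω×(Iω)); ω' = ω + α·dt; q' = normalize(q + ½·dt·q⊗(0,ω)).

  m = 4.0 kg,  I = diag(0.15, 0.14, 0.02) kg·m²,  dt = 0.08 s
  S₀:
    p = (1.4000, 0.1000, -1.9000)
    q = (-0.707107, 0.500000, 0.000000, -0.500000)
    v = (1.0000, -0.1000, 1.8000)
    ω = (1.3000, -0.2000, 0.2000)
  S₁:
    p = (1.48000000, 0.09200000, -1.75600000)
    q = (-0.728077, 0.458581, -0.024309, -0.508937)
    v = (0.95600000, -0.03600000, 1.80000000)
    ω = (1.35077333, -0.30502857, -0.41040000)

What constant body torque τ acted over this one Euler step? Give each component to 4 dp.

τ = (0.1000, -0.1500, -0.1500)

rate change Δω = (0.05077333, -0.10502857, -0.61040000)
precession coupling = (0.0048, 0.0338, 0.0026)
applied torque τ = (0.1000, -0.1500, -0.1500)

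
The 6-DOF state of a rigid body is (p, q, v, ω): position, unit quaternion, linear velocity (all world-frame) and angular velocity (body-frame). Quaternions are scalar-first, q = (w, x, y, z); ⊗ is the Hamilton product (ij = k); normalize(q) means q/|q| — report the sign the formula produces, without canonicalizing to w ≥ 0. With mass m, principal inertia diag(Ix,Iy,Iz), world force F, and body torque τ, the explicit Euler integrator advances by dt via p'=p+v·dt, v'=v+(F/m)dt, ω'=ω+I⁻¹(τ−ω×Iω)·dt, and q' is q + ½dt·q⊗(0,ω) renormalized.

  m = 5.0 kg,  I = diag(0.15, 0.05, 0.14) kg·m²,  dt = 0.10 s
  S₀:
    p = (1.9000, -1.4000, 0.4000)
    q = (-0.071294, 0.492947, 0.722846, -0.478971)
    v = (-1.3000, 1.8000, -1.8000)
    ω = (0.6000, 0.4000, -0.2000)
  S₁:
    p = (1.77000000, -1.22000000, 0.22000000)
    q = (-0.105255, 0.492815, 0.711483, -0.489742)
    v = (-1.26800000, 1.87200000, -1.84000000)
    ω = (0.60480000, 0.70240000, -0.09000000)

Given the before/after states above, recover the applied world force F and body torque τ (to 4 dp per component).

F = (1.6000, 3.6000, -2.0000)
τ = (0.0000, 0.1500, 0.1300)

velocity change Δv = (0.03200000, 0.07200000, -0.04000000)
m·(v₁−v₀)/dt = (1.6000, 3.6000, -2.0000)
ω₁ − ω₀ = (0.00480000, 0.30240000, 0.11000000)
gyro term ω₀×Iω₀ = (-0.0072, -0.0012, -0.0240)
τ = I·(Δω/dt) + ω₀×(Iω₀) = (0.0000, 0.1500, 0.1300)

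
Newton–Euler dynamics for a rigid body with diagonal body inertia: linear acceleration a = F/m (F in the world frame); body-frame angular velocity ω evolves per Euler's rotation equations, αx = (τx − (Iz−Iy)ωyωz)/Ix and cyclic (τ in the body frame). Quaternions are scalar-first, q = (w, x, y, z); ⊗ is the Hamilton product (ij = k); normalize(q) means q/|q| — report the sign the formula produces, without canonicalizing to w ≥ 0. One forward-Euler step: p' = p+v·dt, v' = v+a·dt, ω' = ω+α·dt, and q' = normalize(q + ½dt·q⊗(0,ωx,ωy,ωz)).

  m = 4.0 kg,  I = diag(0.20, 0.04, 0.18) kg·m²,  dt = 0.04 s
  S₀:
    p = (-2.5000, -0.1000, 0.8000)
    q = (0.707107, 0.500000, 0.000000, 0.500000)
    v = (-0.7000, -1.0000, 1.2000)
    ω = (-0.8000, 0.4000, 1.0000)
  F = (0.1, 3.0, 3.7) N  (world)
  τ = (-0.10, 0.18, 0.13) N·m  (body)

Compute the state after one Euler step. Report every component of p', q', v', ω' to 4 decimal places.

gyro term ω×Iω = (0.0560, -0.0160, 0.0512)
α = I⁻¹(τ − ω×Iω) = (-0.7800, 4.9000, 0.4378)
new body rate ω' = (-0.8312, 0.5960, 1.0175)
q⊗(0,ω) = (-0.1000000, -0.7656856, -0.6171572, 0.9071070)
q + ½dt·q⊗(0,ω), renormalized = (0.7049, 0.4845, -0.0123, 0.5180)
p + v·dt = (-2.5280, -0.1400, 0.8480)
v + (F/m)dt = (-0.6990, -0.9700, 1.2370)

p' = (-2.5280, -0.1400, 0.8480)
q' = (0.7049, 0.4845, -0.0123, 0.5180)
v' = (-0.6990, -0.9700, 1.2370)
ω' = (-0.8312, 0.5960, 1.0175)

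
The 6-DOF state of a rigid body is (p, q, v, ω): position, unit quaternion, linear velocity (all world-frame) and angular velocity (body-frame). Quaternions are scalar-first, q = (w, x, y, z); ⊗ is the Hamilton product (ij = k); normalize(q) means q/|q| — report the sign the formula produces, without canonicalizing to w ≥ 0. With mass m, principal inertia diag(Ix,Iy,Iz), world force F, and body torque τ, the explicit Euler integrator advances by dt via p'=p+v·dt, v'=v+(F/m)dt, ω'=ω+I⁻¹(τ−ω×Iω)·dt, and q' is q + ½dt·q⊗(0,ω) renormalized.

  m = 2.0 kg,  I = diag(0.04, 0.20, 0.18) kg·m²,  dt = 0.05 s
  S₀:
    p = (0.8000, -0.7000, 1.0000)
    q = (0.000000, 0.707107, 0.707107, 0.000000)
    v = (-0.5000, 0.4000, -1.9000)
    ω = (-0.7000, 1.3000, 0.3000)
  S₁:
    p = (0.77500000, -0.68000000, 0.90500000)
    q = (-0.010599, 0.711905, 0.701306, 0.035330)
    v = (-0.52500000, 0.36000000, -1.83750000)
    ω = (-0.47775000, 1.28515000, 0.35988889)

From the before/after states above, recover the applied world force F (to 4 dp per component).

velocity change Δv = (-0.02500000, -0.04000000, 0.06250000)
m·(v₁−v₀)/dt = (-1.0000, -1.6000, 2.5000)

F = (-1.0000, -1.6000, 2.5000)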